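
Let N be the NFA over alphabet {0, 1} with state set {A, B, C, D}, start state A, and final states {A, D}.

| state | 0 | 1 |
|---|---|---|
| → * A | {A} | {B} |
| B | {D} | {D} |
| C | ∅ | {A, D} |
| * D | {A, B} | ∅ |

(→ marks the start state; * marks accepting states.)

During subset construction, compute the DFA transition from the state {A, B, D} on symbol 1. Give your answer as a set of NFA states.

δ(A,1) = {B}; δ(B,1) = {D}; δ(D,1) = ∅.
Union: {B, D}.

{B, D}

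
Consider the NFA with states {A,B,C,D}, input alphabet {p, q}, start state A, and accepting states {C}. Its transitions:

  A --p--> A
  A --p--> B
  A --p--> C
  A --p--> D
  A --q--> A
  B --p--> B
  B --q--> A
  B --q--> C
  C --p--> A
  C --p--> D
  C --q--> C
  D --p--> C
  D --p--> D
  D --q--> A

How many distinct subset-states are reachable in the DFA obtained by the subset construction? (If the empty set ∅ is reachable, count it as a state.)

3

Start state of the DFA: {A}.
{A} --p--> {A,B,C,D}  [new]
{A} --q--> {A}  [seen]
{A,B,C,D} --p--> {A,B,C,D}  [seen]
{A,B,C,D} --q--> {A,C}  [new]
{A,C} --p--> {A,B,C,D}  [seen]
{A,C} --q--> {A,C}  [seen]
Reachable DFA states: {A}, {A,B,C,D}, {A,C}.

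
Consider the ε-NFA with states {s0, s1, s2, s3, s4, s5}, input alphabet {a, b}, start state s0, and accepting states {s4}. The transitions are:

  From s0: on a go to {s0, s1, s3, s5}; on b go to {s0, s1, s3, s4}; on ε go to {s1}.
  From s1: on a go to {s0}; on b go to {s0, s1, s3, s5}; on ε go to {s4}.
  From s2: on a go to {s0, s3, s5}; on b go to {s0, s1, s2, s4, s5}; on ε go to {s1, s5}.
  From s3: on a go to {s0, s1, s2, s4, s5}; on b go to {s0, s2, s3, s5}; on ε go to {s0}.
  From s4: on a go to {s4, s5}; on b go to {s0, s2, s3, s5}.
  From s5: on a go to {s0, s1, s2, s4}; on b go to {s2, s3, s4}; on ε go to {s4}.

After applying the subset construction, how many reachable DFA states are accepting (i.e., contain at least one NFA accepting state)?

Start state of the DFA: {s0, s1, s4} (ε-closure of the NFA start).
{s0, s1, s4} --a--> {s0, s1, s3, s4, s5}  [new]
{s0, s1, s4} --b--> {s0, s1, s2, s3, s4, s5}  [new]
{s0, s1, s3, s4, s5} --a--> {s0, s1, s2, s3, s4, s5}  [seen]
{s0, s1, s3, s4, s5} --b--> {s0, s1, s2, s3, s4, s5}  [seen]
{s0, s1, s2, s3, s4, s5} --a--> {s0, s1, s2, s3, s4, s5}  [seen]
{s0, s1, s2, s3, s4, s5} --b--> {s0, s1, s2, s3, s4, s5}  [seen]
Reachable DFA states: {s0, s1, s4}, {s0, s1, s3, s4, s5}, {s0, s1, s2, s3, s4, s5}.
Accepting DFA states (contain an NFA accepting state): {s0, s1, s4}, {s0, s1, s3, s4, s5}, {s0, s1, s2, s3, s4, s5}.

3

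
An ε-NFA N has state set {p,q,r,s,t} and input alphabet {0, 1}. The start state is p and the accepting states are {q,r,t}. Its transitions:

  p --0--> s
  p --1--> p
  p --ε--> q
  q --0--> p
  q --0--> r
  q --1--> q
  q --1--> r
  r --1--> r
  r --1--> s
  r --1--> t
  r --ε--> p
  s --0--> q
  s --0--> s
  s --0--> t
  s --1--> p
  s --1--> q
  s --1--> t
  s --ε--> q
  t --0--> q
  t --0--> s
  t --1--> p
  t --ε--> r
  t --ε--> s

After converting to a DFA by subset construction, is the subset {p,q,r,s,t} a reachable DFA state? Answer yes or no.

Start state of the DFA: {p,q} (ε-closure of the NFA start).
{p,q} --0--> {p,q,r,s}  [new]
{p,q} --1--> {p,q,r}  [new]
{p,q,r,s} --0--> {p,q,r,s,t}  [new]
{p,q,r,s} --1--> {p,q,r,s,t}  [seen]
{p,q,r} --0--> {p,q,r,s}  [seen]
{p,q,r} --1--> {p,q,r,s,t}  [seen]
{p,q,r,s,t} --0--> {p,q,r,s,t}  [seen]
{p,q,r,s,t} --1--> {p,q,r,s,t}  [seen]
Reachable DFA states: {p,q}, {p,q,r,s}, {p,q,r}, {p,q,r,s,t}.
{p,q,r,s,t} is among them.

yes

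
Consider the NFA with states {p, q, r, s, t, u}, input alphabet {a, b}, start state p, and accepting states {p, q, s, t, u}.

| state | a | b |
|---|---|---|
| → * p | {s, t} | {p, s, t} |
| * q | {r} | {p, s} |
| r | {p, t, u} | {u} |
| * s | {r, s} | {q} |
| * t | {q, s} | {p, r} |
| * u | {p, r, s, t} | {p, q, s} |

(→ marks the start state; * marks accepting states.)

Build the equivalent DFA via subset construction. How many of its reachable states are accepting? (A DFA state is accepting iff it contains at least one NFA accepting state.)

15

Start state of the DFA: {p}.
{p} --a--> {s, t}  [new]
{p} --b--> {p, s, t}  [new]
{s, t} --a--> {q, r, s}  [new]
{s, t} --b--> {p, q, r}  [new]
{p, s, t} --a--> {q, r, s, t}  [new]
{p, s, t} --b--> {p, q, r, s, t}  [new]
{q, r, s} --a--> {p, r, s, t, u}  [new]
{q, r, s} --b--> {p, q, s, u}  [new]
{p, q, r} --a--> {p, r, s, t, u}  [seen]
{p, q, r} --b--> {p, s, t, u}  [new]
{q, r, s, t} --a--> {p, q, r, s, t, u}  [new]
{q, r, s, t} --b--> {p, q, r, s, u}  [new]
{p, q, r, s, t} --a--> {p, q, r, s, t, u}  [seen]
{p, q, r, s, t} --b--> {p, q, r, s, t, u}  [seen]
{p, r, s, t, u} --a--> {p, q, r, s, t, u}  [seen]
{p, r, s, t, u} --b--> {p, q, r, s, t, u}  [seen]
{p, q, s, u} --a--> {p, r, s, t}  [new]
{p, q, s, u} --b--> {p, q, s, t}  [new]
{p, s, t, u} --a--> {p, q, r, s, t}  [seen]
{p, s, t, u} --b--> {p, q, r, s, t}  [seen]
{p, q, r, s, t, u} --a--> {p, q, r, s, t, u}  [seen]
{p, q, r, s, t, u} --b--> {p, q, r, s, t, u}  [seen]
{p, q, r, s, u} --a--> {p, r, s, t, u}  [seen]
{p, q, r, s, u} --b--> {p, q, s, t, u}  [new]
{p, r, s, t} --a--> {p, q, r, s, t, u}  [seen]
{p, r, s, t} --b--> {p, q, r, s, t, u}  [seen]
{p, q, s, t} --a--> {q, r, s, t}  [seen]
{p, q, s, t} --b--> {p, q, r, s, t}  [seen]
{p, q, s, t, u} --a--> {p, q, r, s, t}  [seen]
{p, q, s, t, u} --b--> {p, q, r, s, t}  [seen]
Reachable DFA states: {p}, {s, t}, {p, s, t}, {q, r, s}, {p, q, r}, {q, r, s, t}, {p, q, r, s, t}, {p, r, s, t, u}, {p, q, s, u}, {p, s, t, u}, {p, q, r, s, t, u}, {p, q, r, s, u}, {p, r, s, t}, {p, q, s, t}, {p, q, s, t, u}.
Accepting DFA states (contain an NFA accepting state): {p}, {s, t}, {p, s, t}, {q, r, s}, {p, q, r}, {q, r, s, t}, {p, q, r, s, t}, {p, r, s, t, u}, {p, q, s, u}, {p, s, t, u}, {p, q, r, s, t, u}, {p, q, r, s, u}, {p, r, s, t}, {p, q, s, t}, {p, q, s, t, u}.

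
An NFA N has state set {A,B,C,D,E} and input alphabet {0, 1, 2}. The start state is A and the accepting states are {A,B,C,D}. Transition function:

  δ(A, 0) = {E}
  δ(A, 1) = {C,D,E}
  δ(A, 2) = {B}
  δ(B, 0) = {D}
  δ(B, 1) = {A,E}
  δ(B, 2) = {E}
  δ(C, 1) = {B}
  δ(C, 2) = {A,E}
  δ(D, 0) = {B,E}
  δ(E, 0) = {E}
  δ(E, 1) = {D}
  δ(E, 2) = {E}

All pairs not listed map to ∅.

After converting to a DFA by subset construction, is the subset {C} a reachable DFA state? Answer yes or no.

Start state of the DFA: {A}.
{A} --0--> {E}  [new]
{A} --1--> {C,D,E}  [new]
{A} --2--> {B}  [new]
{E} --0--> {E}  [seen]
{E} --1--> {D}  [new]
{E} --2--> {E}  [seen]
{C,D,E} --0--> {B,E}  [new]
{C,D,E} --1--> {B,D}  [new]
{C,D,E} --2--> {A,E}  [new]
{B} --0--> {D}  [seen]
{B} --1--> {A,E}  [seen]
{B} --2--> {E}  [seen]
{D} --0--> {B,E}  [seen]
{D} --1--> ∅  [new]
{D} --2--> ∅  [seen]
{B,E} --0--> {D,E}  [new]
{B,E} --1--> {A,D,E}  [new]
{B,E} --2--> {E}  [seen]
{B,D} --0--> {B,D,E}  [new]
{B,D} --1--> {A,E}  [seen]
{B,D} --2--> {E}  [seen]
{A,E} --0--> {E}  [seen]
{A,E} --1--> {C,D,E}  [seen]
{A,E} --2--> {B,E}  [seen]
∅ --0--> ∅  [seen]
∅ --1--> ∅  [seen]
∅ --2--> ∅  [seen]
{D,E} --0--> {B,E}  [seen]
{D,E} --1--> {D}  [seen]
{D,E} --2--> {E}  [seen]
{A,D,E} --0--> {B,E}  [seen]
{A,D,E} --1--> {C,D,E}  [seen]
{A,D,E} --2--> {B,E}  [seen]
{B,D,E} --0--> {B,D,E}  [seen]
{B,D,E} --1--> {A,D,E}  [seen]
{B,D,E} --2--> {E}  [seen]
Reachable DFA states: {A}, {E}, {C,D,E}, {B}, {D}, {B,E}, {B,D}, {A,E}, ∅, {D,E}, {A,D,E}, {B,D,E}.
{C} is not among them.

no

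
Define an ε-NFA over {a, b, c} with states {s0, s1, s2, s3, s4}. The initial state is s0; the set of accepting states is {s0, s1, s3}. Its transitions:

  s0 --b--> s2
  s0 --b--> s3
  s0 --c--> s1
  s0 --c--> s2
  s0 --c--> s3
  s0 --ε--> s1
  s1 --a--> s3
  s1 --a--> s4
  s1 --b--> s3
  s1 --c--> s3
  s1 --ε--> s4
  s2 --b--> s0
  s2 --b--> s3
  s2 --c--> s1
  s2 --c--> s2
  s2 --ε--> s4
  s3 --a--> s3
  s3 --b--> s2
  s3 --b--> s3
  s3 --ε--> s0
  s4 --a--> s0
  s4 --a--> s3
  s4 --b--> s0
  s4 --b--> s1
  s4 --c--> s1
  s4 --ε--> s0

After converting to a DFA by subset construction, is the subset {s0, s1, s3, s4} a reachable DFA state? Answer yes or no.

Start state of the DFA: {s0, s1, s4} (ε-closure of the NFA start).
{s0, s1, s4} --a--> {s0, s1, s3, s4}  [new]
{s0, s1, s4} --b--> {s0, s1, s2, s3, s4}  [new]
{s0, s1, s4} --c--> {s0, s1, s2, s3, s4}  [seen]
{s0, s1, s3, s4} --a--> {s0, s1, s3, s4}  [seen]
{s0, s1, s3, s4} --b--> {s0, s1, s2, s3, s4}  [seen]
{s0, s1, s3, s4} --c--> {s0, s1, s2, s3, s4}  [seen]
{s0, s1, s2, s3, s4} --a--> {s0, s1, s3, s4}  [seen]
{s0, s1, s2, s3, s4} --b--> {s0, s1, s2, s3, s4}  [seen]
{s0, s1, s2, s3, s4} --c--> {s0, s1, s2, s3, s4}  [seen]
Reachable DFA states: {s0, s1, s4}, {s0, s1, s3, s4}, {s0, s1, s2, s3, s4}.
{s0, s1, s3, s4} is among them.

yes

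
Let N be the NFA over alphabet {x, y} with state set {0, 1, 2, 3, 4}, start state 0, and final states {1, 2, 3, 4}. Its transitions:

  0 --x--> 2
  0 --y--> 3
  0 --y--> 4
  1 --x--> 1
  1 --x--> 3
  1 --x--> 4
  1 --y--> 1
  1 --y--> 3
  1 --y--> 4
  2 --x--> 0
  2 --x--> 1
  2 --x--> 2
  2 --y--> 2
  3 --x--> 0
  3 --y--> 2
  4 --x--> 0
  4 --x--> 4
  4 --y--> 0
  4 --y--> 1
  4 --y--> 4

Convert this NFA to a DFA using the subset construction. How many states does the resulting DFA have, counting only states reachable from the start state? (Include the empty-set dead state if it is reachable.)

Start state of the DFA: {0}.
{0} --x--> {2}  [new]
{0} --y--> {3, 4}  [new]
{2} --x--> {0, 1, 2}  [new]
{2} --y--> {2}  [seen]
{3, 4} --x--> {0, 4}  [new]
{3, 4} --y--> {0, 1, 2, 4}  [new]
{0, 1, 2} --x--> {0, 1, 2, 3, 4}  [new]
{0, 1, 2} --y--> {1, 2, 3, 4}  [new]
{0, 4} --x--> {0, 2, 4}  [new]
{0, 4} --y--> {0, 1, 3, 4}  [new]
{0, 1, 2, 4} --x--> {0, 1, 2, 3, 4}  [seen]
{0, 1, 2, 4} --y--> {0, 1, 2, 3, 4}  [seen]
{0, 1, 2, 3, 4} --x--> {0, 1, 2, 3, 4}  [seen]
{0, 1, 2, 3, 4} --y--> {0, 1, 2, 3, 4}  [seen]
{1, 2, 3, 4} --x--> {0, 1, 2, 3, 4}  [seen]
{1, 2, 3, 4} --y--> {0, 1, 2, 3, 4}  [seen]
{0, 2, 4} --x--> {0, 1, 2, 4}  [seen]
{0, 2, 4} --y--> {0, 1, 2, 3, 4}  [seen]
{0, 1, 3, 4} --x--> {0, 1, 2, 3, 4}  [seen]
{0, 1, 3, 4} --y--> {0, 1, 2, 3, 4}  [seen]
Reachable DFA states: {0}, {2}, {3, 4}, {0, 1, 2}, {0, 4}, {0, 1, 2, 4}, {0, 1, 2, 3, 4}, {1, 2, 3, 4}, {0, 2, 4}, {0, 1, 3, 4}.

10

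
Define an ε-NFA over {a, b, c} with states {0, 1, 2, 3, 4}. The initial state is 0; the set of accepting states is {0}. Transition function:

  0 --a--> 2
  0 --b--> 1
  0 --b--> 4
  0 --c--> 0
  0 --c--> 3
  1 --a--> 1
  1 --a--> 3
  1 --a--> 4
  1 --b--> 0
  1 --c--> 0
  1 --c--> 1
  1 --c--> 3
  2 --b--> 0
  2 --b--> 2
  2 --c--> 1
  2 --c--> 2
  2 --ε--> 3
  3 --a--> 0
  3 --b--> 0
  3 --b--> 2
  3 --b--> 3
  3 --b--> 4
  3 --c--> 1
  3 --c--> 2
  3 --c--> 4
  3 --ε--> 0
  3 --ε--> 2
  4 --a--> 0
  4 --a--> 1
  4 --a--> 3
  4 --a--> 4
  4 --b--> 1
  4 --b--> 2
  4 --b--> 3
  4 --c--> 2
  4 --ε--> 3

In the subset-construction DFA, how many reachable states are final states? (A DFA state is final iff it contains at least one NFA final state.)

Start state of the DFA: {0} (ε-closure of the NFA start).
{0} --a--> {0, 2, 3}  [new]
{0} --b--> {0, 1, 2, 3, 4}  [new]
{0} --c--> {0, 2, 3}  [seen]
{0, 2, 3} --a--> {0, 2, 3}  [seen]
{0, 2, 3} --b--> {0, 1, 2, 3, 4}  [seen]
{0, 2, 3} --c--> {0, 1, 2, 3, 4}  [seen]
{0, 1, 2, 3, 4} --a--> {0, 1, 2, 3, 4}  [seen]
{0, 1, 2, 3, 4} --b--> {0, 1, 2, 3, 4}  [seen]
{0, 1, 2, 3, 4} --c--> {0, 1, 2, 3, 4}  [seen]
Reachable DFA states: {0}, {0, 2, 3}, {0, 1, 2, 3, 4}.
Accepting DFA states (contain an NFA accepting state): {0}, {0, 2, 3}, {0, 1, 2, 3, 4}.

3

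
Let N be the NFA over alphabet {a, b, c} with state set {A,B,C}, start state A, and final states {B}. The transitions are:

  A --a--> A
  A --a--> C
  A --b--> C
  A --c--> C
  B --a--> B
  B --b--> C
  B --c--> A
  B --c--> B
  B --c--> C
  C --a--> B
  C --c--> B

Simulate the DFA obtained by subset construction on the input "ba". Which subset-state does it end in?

{B}

Start: {A}.
δ(A,b) = {C}.
Union: {C}.
After b: {C}.
δ(C,a) = {B}.
Union: {B}.
After a: {B}.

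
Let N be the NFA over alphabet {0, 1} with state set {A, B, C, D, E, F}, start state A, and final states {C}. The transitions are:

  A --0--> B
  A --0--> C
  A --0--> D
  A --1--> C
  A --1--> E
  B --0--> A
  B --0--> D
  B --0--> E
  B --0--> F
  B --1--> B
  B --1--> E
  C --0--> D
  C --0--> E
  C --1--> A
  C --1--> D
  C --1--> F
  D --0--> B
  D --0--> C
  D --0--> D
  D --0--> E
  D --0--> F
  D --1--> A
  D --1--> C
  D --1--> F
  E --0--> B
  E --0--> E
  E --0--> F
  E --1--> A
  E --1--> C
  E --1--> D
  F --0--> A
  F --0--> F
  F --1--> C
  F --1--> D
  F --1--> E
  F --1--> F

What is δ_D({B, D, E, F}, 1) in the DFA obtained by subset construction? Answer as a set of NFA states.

{A, B, C, D, E, F}

δ(B,1) = {B, E}; δ(D,1) = {A, C, F}; δ(E,1) = {A, C, D}; δ(F,1) = {C, D, E, F}.
Union: {A, B, C, D, E, F}.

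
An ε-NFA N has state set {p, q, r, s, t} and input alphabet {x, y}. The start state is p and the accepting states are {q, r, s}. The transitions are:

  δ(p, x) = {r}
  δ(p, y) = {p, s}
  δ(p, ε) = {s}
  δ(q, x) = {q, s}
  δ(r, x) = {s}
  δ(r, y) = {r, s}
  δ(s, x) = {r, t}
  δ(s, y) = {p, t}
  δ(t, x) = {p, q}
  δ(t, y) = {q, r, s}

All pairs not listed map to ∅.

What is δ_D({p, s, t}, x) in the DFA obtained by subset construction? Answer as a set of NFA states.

δ(p,x) = {r}; δ(s,x) = {r, t}; δ(t,x) = {p, q}.
Union: {p, q, r, t}.
ε-closure gives {p, q, r, s, t}.

{p, q, r, s, t}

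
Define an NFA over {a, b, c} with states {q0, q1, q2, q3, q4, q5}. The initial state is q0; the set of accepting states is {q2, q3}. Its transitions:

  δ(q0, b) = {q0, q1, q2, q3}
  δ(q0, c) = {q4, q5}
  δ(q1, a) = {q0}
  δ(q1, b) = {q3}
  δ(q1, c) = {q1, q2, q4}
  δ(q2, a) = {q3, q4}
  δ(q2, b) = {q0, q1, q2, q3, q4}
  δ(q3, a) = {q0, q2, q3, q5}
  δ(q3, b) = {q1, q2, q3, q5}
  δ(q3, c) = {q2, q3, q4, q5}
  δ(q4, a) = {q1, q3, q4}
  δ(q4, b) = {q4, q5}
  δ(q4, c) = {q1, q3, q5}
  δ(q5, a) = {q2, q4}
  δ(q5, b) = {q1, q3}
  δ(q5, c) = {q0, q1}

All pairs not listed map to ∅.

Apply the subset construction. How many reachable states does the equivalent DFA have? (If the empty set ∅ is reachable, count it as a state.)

Start state of the DFA: {q0}.
{q0} --a--> ∅  [new]
{q0} --b--> {q0, q1, q2, q3}  [new]
{q0} --c--> {q4, q5}  [new]
∅ --a--> ∅  [seen]
∅ --b--> ∅  [seen]
∅ --c--> ∅  [seen]
{q0, q1, q2, q3} --a--> {q0, q2, q3, q4, q5}  [new]
{q0, q1, q2, q3} --b--> {q0, q1, q2, q3, q4, q5}  [new]
{q0, q1, q2, q3} --c--> {q1, q2, q3, q4, q5}  [new]
{q4, q5} --a--> {q1, q2, q3, q4}  [new]
{q4, q5} --b--> {q1, q3, q4, q5}  [new]
{q4, q5} --c--> {q0, q1, q3, q5}  [new]
{q0, q2, q3, q4, q5} --a--> {q0, q1, q2, q3, q4, q5}  [seen]
{q0, q2, q3, q4, q5} --b--> {q0, q1, q2, q3, q4, q5}  [seen]
{q0, q2, q3, q4, q5} --c--> {q0, q1, q2, q3, q4, q5}  [seen]
{q0, q1, q2, q3, q4, q5} --a--> {q0, q1, q2, q3, q4, q5}  [seen]
{q0, q1, q2, q3, q4, q5} --b--> {q0, q1, q2, q3, q4, q5}  [seen]
{q0, q1, q2, q3, q4, q5} --c--> {q0, q1, q2, q3, q4, q5}  [seen]
{q1, q2, q3, q4, q5} --a--> {q0, q1, q2, q3, q4, q5}  [seen]
{q1, q2, q3, q4, q5} --b--> {q0, q1, q2, q3, q4, q5}  [seen]
{q1, q2, q3, q4, q5} --c--> {q0, q1, q2, q3, q4, q5}  [seen]
{q1, q2, q3, q4} --a--> {q0, q1, q2, q3, q4, q5}  [seen]
{q1, q2, q3, q4} --b--> {q0, q1, q2, q3, q4, q5}  [seen]
{q1, q2, q3, q4} --c--> {q1, q2, q3, q4, q5}  [seen]
{q1, q3, q4, q5} --a--> {q0, q1, q2, q3, q4, q5}  [seen]
{q1, q3, q4, q5} --b--> {q1, q2, q3, q4, q5}  [seen]
{q1, q3, q4, q5} --c--> {q0, q1, q2, q3, q4, q5}  [seen]
{q0, q1, q3, q5} --a--> {q0, q2, q3, q4, q5}  [seen]
{q0, q1, q3, q5} --b--> {q0, q1, q2, q3, q5}  [new]
{q0, q1, q3, q5} --c--> {q0, q1, q2, q3, q4, q5}  [seen]
{q0, q1, q2, q3, q5} --a--> {q0, q2, q3, q4, q5}  [seen]
{q0, q1, q2, q3, q5} --b--> {q0, q1, q2, q3, q4, q5}  [seen]
{q0, q1, q2, q3, q5} --c--> {q0, q1, q2, q3, q4, q5}  [seen]
Reachable DFA states: {q0}, ∅, {q0, q1, q2, q3}, {q4, q5}, {q0, q2, q3, q4, q5}, {q0, q1, q2, q3, q4, q5}, {q1, q2, q3, q4, q5}, {q1, q2, q3, q4}, {q1, q3, q4, q5}, {q0, q1, q3, q5}, {q0, q1, q2, q3, q5}.

11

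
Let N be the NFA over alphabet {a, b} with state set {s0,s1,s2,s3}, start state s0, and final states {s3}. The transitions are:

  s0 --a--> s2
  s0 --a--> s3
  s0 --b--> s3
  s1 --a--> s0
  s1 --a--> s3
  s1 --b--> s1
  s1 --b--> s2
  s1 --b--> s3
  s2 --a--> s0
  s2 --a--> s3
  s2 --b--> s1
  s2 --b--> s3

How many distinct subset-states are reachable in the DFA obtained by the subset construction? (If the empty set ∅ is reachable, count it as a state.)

Start state of the DFA: {s0}.
{s0} --a--> {s2,s3}  [new]
{s0} --b--> {s3}  [new]
{s2,s3} --a--> {s0,s3}  [new]
{s2,s3} --b--> {s1,s3}  [new]
{s3} --a--> ∅  [new]
{s3} --b--> ∅  [seen]
{s0,s3} --a--> {s2,s3}  [seen]
{s0,s3} --b--> {s3}  [seen]
{s1,s3} --a--> {s0,s3}  [seen]
{s1,s3} --b--> {s1,s2,s3}  [new]
∅ --a--> ∅  [seen]
∅ --b--> ∅  [seen]
{s1,s2,s3} --a--> {s0,s3}  [seen]
{s1,s2,s3} --b--> {s1,s2,s3}  [seen]
Reachable DFA states: {s0}, {s2,s3}, {s3}, {s0,s3}, {s1,s3}, ∅, {s1,s2,s3}.

7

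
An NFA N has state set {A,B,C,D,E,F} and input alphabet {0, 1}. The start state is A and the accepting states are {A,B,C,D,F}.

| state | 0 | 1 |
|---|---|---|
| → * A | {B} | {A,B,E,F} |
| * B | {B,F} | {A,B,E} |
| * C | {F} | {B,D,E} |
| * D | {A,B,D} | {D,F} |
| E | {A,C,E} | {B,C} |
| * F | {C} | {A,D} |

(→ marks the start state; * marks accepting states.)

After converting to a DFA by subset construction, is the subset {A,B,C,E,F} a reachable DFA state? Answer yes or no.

Start state of the DFA: {A}.
{A} --0--> {B}  [new]
{A} --1--> {A,B,E,F}  [new]
{B} --0--> {B,F}  [new]
{B} --1--> {A,B,E}  [new]
{A,B,E,F} --0--> {A,B,C,E,F}  [new]
{A,B,E,F} --1--> {A,B,C,D,E,F}  [new]
{B,F} --0--> {B,C,F}  [new]
{B,F} --1--> {A,B,D,E}  [new]
{A,B,E} --0--> {A,B,C,E,F}  [seen]
{A,B,E} --1--> {A,B,C,E,F}  [seen]
{A,B,C,E,F} --0--> {A,B,C,E,F}  [seen]
{A,B,C,E,F} --1--> {A,B,C,D,E,F}  [seen]
{A,B,C,D,E,F} --0--> {A,B,C,D,E,F}  [seen]
{A,B,C,D,E,F} --1--> {A,B,C,D,E,F}  [seen]
{B,C,F} --0--> {B,C,F}  [seen]
{B,C,F} --1--> {A,B,D,E}  [seen]
{A,B,D,E} --0--> {A,B,C,D,E,F}  [seen]
{A,B,D,E} --1--> {A,B,C,D,E,F}  [seen]
Reachable DFA states: {A}, {B}, {A,B,E,F}, {B,F}, {A,B,E}, {A,B,C,E,F}, {A,B,C,D,E,F}, {B,C,F}, {A,B,D,E}.
{A,B,C,E,F} is among them.

yes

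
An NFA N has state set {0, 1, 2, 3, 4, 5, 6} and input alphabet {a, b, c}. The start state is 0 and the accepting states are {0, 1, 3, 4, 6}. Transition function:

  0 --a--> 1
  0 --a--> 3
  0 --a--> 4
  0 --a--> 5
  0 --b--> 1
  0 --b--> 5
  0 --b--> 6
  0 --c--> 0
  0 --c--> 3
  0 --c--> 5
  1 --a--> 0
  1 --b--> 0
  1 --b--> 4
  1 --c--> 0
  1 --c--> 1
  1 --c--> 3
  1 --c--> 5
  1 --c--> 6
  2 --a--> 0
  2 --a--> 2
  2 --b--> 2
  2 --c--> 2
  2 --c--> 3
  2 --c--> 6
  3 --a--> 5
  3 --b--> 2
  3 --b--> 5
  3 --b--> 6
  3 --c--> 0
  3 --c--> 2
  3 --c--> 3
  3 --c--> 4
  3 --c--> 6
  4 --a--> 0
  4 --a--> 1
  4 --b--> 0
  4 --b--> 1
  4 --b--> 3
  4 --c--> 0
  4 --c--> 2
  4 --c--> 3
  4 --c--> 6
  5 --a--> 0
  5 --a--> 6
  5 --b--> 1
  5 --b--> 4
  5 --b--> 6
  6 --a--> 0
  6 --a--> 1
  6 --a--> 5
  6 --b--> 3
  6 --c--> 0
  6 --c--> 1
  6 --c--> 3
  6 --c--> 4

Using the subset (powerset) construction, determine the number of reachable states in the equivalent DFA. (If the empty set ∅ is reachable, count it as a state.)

14

Start state of the DFA: {0}.
{0} --a--> {1, 3, 4, 5}  [new]
{0} --b--> {1, 5, 6}  [new]
{0} --c--> {0, 3, 5}  [new]
{1, 3, 4, 5} --a--> {0, 1, 5, 6}  [new]
{1, 3, 4, 5} --b--> {0, 1, 2, 3, 4, 5, 6}  [new]
{1, 3, 4, 5} --c--> {0, 1, 2, 3, 4, 5, 6}  [seen]
{1, 5, 6} --a--> {0, 1, 5, 6}  [seen]
{1, 5, 6} --b--> {0, 1, 3, 4, 6}  [new]
{1, 5, 6} --c--> {0, 1, 3, 4, 5, 6}  [new]
{0, 3, 5} --a--> {0, 1, 3, 4, 5, 6}  [seen]
{0, 3, 5} --b--> {1, 2, 4, 5, 6}  [new]
{0, 3, 5} --c--> {0, 2, 3, 4, 5, 6}  [new]
{0, 1, 5, 6} --a--> {0, 1, 3, 4, 5, 6}  [seen]
{0, 1, 5, 6} --b--> {0, 1, 3, 4, 5, 6}  [seen]
{0, 1, 5, 6} --c--> {0, 1, 3, 4, 5, 6}  [seen]
{0, 1, 2, 3, 4, 5, 6} --a--> {0, 1, 2, 3, 4, 5, 6}  [seen]
{0, 1, 2, 3, 4, 5, 6} --b--> {0, 1, 2, 3, 4, 5, 6}  [seen]
{0, 1, 2, 3, 4, 5, 6} --c--> {0, 1, 2, 3, 4, 5, 6}  [seen]
{0, 1, 3, 4, 6} --a--> {0, 1, 3, 4, 5}  [new]
{0, 1, 3, 4, 6} --b--> {0, 1, 2, 3, 4, 5, 6}  [seen]
{0, 1, 3, 4, 6} --c--> {0, 1, 2, 3, 4, 5, 6}  [seen]
{0, 1, 3, 4, 5, 6} --a--> {0, 1, 3, 4, 5, 6}  [seen]
{0, 1, 3, 4, 5, 6} --b--> {0, 1, 2, 3, 4, 5, 6}  [seen]
{0, 1, 3, 4, 5, 6} --c--> {0, 1, 2, 3, 4, 5, 6}  [seen]
{1, 2, 4, 5, 6} --a--> {0, 1, 2, 5, 6}  [new]
{1, 2, 4, 5, 6} --b--> {0, 1, 2, 3, 4, 6}  [new]
{1, 2, 4, 5, 6} --c--> {0, 1, 2, 3, 4, 5, 6}  [seen]
{0, 2, 3, 4, 5, 6} --a--> {0, 1, 2, 3, 4, 5, 6}  [seen]
{0, 2, 3, 4, 5, 6} --b--> {0, 1, 2, 3, 4, 5, 6}  [seen]
{0, 2, 3, 4, 5, 6} --c--> {0, 1, 2, 3, 4, 5, 6}  [seen]
{0, 1, 3, 4, 5} --a--> {0, 1, 3, 4, 5, 6}  [seen]
{0, 1, 3, 4, 5} --b--> {0, 1, 2, 3, 4, 5, 6}  [seen]
{0, 1, 3, 4, 5} --c--> {0, 1, 2, 3, 4, 5, 6}  [seen]
{0, 1, 2, 5, 6} --a--> {0, 1, 2, 3, 4, 5, 6}  [seen]
{0, 1, 2, 5, 6} --b--> {0, 1, 2, 3, 4, 5, 6}  [seen]
{0, 1, 2, 5, 6} --c--> {0, 1, 2, 3, 4, 5, 6}  [seen]
{0, 1, 2, 3, 4, 6} --a--> {0, 1, 2, 3, 4, 5}  [new]
{0, 1, 2, 3, 4, 6} --b--> {0, 1, 2, 3, 4, 5, 6}  [seen]
{0, 1, 2, 3, 4, 6} --c--> {0, 1, 2, 3, 4, 5, 6}  [seen]
{0, 1, 2, 3, 4, 5} --a--> {0, 1, 2, 3, 4, 5, 6}  [seen]
{0, 1, 2, 3, 4, 5} --b--> {0, 1, 2, 3, 4, 5, 6}  [seen]
{0, 1, 2, 3, 4, 5} --c--> {0, 1, 2, 3, 4, 5, 6}  [seen]
Reachable DFA states: {0}, {1, 3, 4, 5}, {1, 5, 6}, {0, 3, 5}, {0, 1, 5, 6}, {0, 1, 2, 3, 4, 5, 6}, {0, 1, 3, 4, 6}, {0, 1, 3, 4, 5, 6}, {1, 2, 4, 5, 6}, {0, 2, 3, 4, 5, 6}, {0, 1, 3, 4, 5}, {0, 1, 2, 5, 6}, {0, 1, 2, 3, 4, 6}, {0, 1, 2, 3, 4, 5}.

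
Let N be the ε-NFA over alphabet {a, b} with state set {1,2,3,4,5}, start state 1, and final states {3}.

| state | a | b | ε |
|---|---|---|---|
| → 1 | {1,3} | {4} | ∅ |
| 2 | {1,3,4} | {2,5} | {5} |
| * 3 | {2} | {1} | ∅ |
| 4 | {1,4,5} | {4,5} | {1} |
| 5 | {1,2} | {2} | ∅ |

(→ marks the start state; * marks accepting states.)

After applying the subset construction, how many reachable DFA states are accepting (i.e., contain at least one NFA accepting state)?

4

Start state of the DFA: {1} (ε-closure of the NFA start).
{1} --a--> {1,3}  [new]
{1} --b--> {1,4}  [new]
{1,3} --a--> {1,2,3,5}  [new]
{1,3} --b--> {1,4}  [seen]
{1,4} --a--> {1,3,4,5}  [new]
{1,4} --b--> {1,4,5}  [new]
{1,2,3,5} --a--> {1,2,3,4,5}  [new]
{1,2,3,5} --b--> {1,2,4,5}  [new]
{1,3,4,5} --a--> {1,2,3,4,5}  [seen]
{1,3,4,5} --b--> {1,2,4,5}  [seen]
{1,4,5} --a--> {1,2,3,4,5}  [seen]
{1,4,5} --b--> {1,2,4,5}  [seen]
{1,2,3,4,5} --a--> {1,2,3,4,5}  [seen]
{1,2,3,4,5} --b--> {1,2,4,5}  [seen]
{1,2,4,5} --a--> {1,2,3,4,5}  [seen]
{1,2,4,5} --b--> {1,2,4,5}  [seen]
Reachable DFA states: {1}, {1,3}, {1,4}, {1,2,3,5}, {1,3,4,5}, {1,4,5}, {1,2,3,4,5}, {1,2,4,5}.
Accepting DFA states (contain an NFA accepting state): {1,3}, {1,2,3,5}, {1,3,4,5}, {1,2,3,4,5}.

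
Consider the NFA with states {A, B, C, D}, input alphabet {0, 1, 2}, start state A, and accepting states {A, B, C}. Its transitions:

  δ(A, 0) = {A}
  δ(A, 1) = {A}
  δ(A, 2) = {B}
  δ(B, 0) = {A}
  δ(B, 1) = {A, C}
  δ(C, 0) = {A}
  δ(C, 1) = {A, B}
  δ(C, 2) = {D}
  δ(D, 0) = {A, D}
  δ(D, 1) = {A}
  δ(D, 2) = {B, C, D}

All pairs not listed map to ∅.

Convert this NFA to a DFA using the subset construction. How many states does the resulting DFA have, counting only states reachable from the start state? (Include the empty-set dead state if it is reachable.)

Start state of the DFA: {A}.
{A} --0--> {A}  [seen]
{A} --1--> {A}  [seen]
{A} --2--> {B}  [new]
{B} --0--> {A}  [seen]
{B} --1--> {A, C}  [new]
{B} --2--> ∅  [new]
{A, C} --0--> {A}  [seen]
{A, C} --1--> {A, B}  [new]
{A, C} --2--> {B, D}  [new]
∅ --0--> ∅  [seen]
∅ --1--> ∅  [seen]
∅ --2--> ∅  [seen]
{A, B} --0--> {A}  [seen]
{A, B} --1--> {A, C}  [seen]
{A, B} --2--> {B}  [seen]
{B, D} --0--> {A, D}  [new]
{B, D} --1--> {A, C}  [seen]
{B, D} --2--> {B, C, D}  [new]
{A, D} --0--> {A, D}  [seen]
{A, D} --1--> {A}  [seen]
{A, D} --2--> {B, C, D}  [seen]
{B, C, D} --0--> {A, D}  [seen]
{B, C, D} --1--> {A, B, C}  [new]
{B, C, D} --2--> {B, C, D}  [seen]
{A, B, C} --0--> {A}  [seen]
{A, B, C} --1--> {A, B, C}  [seen]
{A, B, C} --2--> {B, D}  [seen]
Reachable DFA states: {A}, {B}, {A, C}, ∅, {A, B}, {B, D}, {A, D}, {B, C, D}, {A, B, C}.

9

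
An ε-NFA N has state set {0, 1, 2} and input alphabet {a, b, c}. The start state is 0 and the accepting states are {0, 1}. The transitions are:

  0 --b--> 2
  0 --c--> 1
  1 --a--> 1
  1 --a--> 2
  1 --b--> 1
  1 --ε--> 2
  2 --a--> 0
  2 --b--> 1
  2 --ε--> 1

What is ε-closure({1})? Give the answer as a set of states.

{1, 2}

Begin with {1}.
1 →ε {2}; add 2.
ε-closure = {1, 2}.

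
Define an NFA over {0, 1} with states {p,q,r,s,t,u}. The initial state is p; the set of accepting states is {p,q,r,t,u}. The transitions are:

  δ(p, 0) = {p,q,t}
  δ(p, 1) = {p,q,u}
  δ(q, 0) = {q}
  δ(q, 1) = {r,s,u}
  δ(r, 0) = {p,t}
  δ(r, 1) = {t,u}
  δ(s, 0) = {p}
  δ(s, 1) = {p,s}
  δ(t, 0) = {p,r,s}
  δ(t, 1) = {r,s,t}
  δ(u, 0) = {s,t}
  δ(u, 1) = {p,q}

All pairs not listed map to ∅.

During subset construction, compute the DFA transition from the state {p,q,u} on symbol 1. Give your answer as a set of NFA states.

δ(p,1) = {p,q,u}; δ(q,1) = {r,s,u}; δ(u,1) = {p,q}.
Union: {p,q,r,s,u}.

{p,q,r,s,u}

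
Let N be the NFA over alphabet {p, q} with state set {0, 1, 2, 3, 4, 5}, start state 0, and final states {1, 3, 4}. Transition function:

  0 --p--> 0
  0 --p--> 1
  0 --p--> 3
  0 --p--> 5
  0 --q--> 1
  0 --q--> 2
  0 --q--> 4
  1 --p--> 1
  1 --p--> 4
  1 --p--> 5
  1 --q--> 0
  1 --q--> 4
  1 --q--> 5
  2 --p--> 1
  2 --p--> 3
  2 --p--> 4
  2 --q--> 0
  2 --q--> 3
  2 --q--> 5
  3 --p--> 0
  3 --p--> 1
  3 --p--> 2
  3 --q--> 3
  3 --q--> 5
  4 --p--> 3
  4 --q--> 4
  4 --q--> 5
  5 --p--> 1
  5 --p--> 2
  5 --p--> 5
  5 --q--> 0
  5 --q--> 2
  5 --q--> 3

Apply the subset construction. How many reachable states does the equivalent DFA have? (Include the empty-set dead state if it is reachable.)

Start state of the DFA: {0}.
{0} --p--> {0, 1, 3, 5}  [new]
{0} --q--> {1, 2, 4}  [new]
{0, 1, 3, 5} --p--> {0, 1, 2, 3, 4, 5}  [new]
{0, 1, 3, 5} --q--> {0, 1, 2, 3, 4, 5}  [seen]
{1, 2, 4} --p--> {1, 3, 4, 5}  [new]
{1, 2, 4} --q--> {0, 3, 4, 5}  [new]
{0, 1, 2, 3, 4, 5} --p--> {0, 1, 2, 3, 4, 5}  [seen]
{0, 1, 2, 3, 4, 5} --q--> {0, 1, 2, 3, 4, 5}  [seen]
{1, 3, 4, 5} --p--> {0, 1, 2, 3, 4, 5}  [seen]
{1, 3, 4, 5} --q--> {0, 2, 3, 4, 5}  [new]
{0, 3, 4, 5} --p--> {0, 1, 2, 3, 5}  [new]
{0, 3, 4, 5} --q--> {0, 1, 2, 3, 4, 5}  [seen]
{0, 2, 3, 4, 5} --p--> {0, 1, 2, 3, 4, 5}  [seen]
{0, 2, 3, 4, 5} --q--> {0, 1, 2, 3, 4, 5}  [seen]
{0, 1, 2, 3, 5} --p--> {0, 1, 2, 3, 4, 5}  [seen]
{0, 1, 2, 3, 5} --q--> {0, 1, 2, 3, 4, 5}  [seen]
Reachable DFA states: {0}, {0, 1, 3, 5}, {1, 2, 4}, {0, 1, 2, 3, 4, 5}, {1, 3, 4, 5}, {0, 3, 4, 5}, {0, 2, 3, 4, 5}, {0, 1, 2, 3, 5}.

8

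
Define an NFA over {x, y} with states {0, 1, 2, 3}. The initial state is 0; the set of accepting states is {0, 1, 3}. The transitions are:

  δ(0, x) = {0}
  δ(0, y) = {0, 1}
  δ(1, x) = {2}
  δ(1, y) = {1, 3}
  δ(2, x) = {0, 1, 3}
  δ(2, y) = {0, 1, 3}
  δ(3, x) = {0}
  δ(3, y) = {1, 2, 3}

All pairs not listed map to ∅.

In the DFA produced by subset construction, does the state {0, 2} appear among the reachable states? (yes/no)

yes

Start state of the DFA: {0}.
{0} --x--> {0}  [seen]
{0} --y--> {0, 1}  [new]
{0, 1} --x--> {0, 2}  [new]
{0, 1} --y--> {0, 1, 3}  [new]
{0, 2} --x--> {0, 1, 3}  [seen]
{0, 2} --y--> {0, 1, 3}  [seen]
{0, 1, 3} --x--> {0, 2}  [seen]
{0, 1, 3} --y--> {0, 1, 2, 3}  [new]
{0, 1, 2, 3} --x--> {0, 1, 2, 3}  [seen]
{0, 1, 2, 3} --y--> {0, 1, 2, 3}  [seen]
Reachable DFA states: {0}, {0, 1}, {0, 2}, {0, 1, 3}, {0, 1, 2, 3}.
{0, 2} is among them.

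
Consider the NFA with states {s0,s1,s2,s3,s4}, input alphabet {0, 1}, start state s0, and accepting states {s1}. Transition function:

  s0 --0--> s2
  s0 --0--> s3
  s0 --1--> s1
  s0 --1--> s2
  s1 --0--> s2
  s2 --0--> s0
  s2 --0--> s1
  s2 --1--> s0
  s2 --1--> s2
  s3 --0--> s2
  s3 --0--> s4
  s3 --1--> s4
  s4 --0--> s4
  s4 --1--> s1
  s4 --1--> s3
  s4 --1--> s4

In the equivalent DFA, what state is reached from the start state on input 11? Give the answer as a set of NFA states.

Start: {s0}.
δ(s0,1) = {s1,s2}.
Union: {s1,s2}.
After 1: {s1,s2}.
δ(s1,1) = ∅; δ(s2,1) = {s0,s2}.
Union: {s0,s2}.
After 1: {s0,s2}.

{s0,s2}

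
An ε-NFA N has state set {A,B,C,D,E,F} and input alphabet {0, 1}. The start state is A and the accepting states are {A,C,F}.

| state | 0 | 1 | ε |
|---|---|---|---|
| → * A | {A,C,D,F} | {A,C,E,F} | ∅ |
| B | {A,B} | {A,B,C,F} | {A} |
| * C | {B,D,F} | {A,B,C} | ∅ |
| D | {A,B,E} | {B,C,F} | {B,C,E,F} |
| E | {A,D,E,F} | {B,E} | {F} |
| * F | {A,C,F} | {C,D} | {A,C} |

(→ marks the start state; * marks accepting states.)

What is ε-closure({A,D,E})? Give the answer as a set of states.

Begin with {A,D,E}.
D →ε {B,C,E,F}; add B, C, F.
ε-closure = {A,B,C,D,E,F}.

{A,B,C,D,E,F}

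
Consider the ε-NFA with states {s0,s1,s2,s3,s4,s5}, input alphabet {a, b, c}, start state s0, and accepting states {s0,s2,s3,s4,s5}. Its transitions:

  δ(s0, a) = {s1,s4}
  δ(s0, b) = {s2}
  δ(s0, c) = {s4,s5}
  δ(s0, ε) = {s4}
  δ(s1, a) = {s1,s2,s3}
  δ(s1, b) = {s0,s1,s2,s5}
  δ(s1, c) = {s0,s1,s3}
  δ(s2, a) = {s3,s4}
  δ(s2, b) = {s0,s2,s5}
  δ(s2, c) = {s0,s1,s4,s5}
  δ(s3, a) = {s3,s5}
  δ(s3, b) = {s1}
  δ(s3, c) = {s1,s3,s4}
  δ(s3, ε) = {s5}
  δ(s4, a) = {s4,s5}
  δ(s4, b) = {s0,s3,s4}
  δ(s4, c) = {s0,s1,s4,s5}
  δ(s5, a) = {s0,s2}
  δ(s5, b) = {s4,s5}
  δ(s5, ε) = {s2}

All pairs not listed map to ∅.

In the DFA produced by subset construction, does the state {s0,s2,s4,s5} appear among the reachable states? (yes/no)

no

Start state of the DFA: {s0,s4} (ε-closure of the NFA start).
{s0,s4} --a--> {s1,s2,s4,s5}  [new]
{s0,s4} --b--> {s0,s2,s3,s4,s5}  [new]
{s0,s4} --c--> {s0,s1,s2,s4,s5}  [new]
{s1,s2,s4,s5} --a--> {s0,s1,s2,s3,s4,s5}  [new]
{s1,s2,s4,s5} --b--> {s0,s1,s2,s3,s4,s5}  [seen]
{s1,s2,s4,s5} --c--> {s0,s1,s2,s3,s4,s5}  [seen]
{s0,s2,s3,s4,s5} --a--> {s0,s1,s2,s3,s4,s5}  [seen]
{s0,s2,s3,s4,s5} --b--> {s0,s1,s2,s3,s4,s5}  [seen]
{s0,s2,s3,s4,s5} --c--> {s0,s1,s2,s3,s4,s5}  [seen]
{s0,s1,s2,s4,s5} --a--> {s0,s1,s2,s3,s4,s5}  [seen]
{s0,s1,s2,s4,s5} --b--> {s0,s1,s2,s3,s4,s5}  [seen]
{s0,s1,s2,s4,s5} --c--> {s0,s1,s2,s3,s4,s5}  [seen]
{s0,s1,s2,s3,s4,s5} --a--> {s0,s1,s2,s3,s4,s5}  [seen]
{s0,s1,s2,s3,s4,s5} --b--> {s0,s1,s2,s3,s4,s5}  [seen]
{s0,s1,s2,s3,s4,s5} --c--> {s0,s1,s2,s3,s4,s5}  [seen]
Reachable DFA states: {s0,s4}, {s1,s2,s4,s5}, {s0,s2,s3,s4,s5}, {s0,s1,s2,s4,s5}, {s0,s1,s2,s3,s4,s5}.
{s0,s2,s4,s5} is not among them.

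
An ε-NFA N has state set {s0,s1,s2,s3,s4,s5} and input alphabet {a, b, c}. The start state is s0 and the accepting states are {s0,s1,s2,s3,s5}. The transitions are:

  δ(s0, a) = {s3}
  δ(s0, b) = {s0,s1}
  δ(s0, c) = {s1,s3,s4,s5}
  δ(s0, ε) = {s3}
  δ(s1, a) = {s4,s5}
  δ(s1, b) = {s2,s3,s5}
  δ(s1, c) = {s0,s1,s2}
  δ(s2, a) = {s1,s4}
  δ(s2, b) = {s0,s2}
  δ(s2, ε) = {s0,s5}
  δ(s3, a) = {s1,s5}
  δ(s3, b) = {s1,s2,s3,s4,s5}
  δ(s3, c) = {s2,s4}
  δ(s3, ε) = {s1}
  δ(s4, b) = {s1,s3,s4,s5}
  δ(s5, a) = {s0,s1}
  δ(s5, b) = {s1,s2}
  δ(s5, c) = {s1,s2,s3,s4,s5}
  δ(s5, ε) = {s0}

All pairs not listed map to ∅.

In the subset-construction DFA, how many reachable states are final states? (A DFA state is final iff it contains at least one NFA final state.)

3

Start state of the DFA: {s0,s1,s3} (ε-closure of the NFA start).
{s0,s1,s3} --a--> {s0,s1,s3,s4,s5}  [new]
{s0,s1,s3} --b--> {s0,s1,s2,s3,s4,s5}  [new]
{s0,s1,s3} --c--> {s0,s1,s2,s3,s4,s5}  [seen]
{s0,s1,s3,s4,s5} --a--> {s0,s1,s3,s4,s5}  [seen]
{s0,s1,s3,s4,s5} --b--> {s0,s1,s2,s3,s4,s5}  [seen]
{s0,s1,s3,s4,s5} --c--> {s0,s1,s2,s3,s4,s5}  [seen]
{s0,s1,s2,s3,s4,s5} --a--> {s0,s1,s3,s4,s5}  [seen]
{s0,s1,s2,s3,s4,s5} --b--> {s0,s1,s2,s3,s4,s5}  [seen]
{s0,s1,s2,s3,s4,s5} --c--> {s0,s1,s2,s3,s4,s5}  [seen]
Reachable DFA states: {s0,s1,s3}, {s0,s1,s3,s4,s5}, {s0,s1,s2,s3,s4,s5}.
Accepting DFA states (contain an NFA accepting state): {s0,s1,s3}, {s0,s1,s3,s4,s5}, {s0,s1,s2,s3,s4,s5}.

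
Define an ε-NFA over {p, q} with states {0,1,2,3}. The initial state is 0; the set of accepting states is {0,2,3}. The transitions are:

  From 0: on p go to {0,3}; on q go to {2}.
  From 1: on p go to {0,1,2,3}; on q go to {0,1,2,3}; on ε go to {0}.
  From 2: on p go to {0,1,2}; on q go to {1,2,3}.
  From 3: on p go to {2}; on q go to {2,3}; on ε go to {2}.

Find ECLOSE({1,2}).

Begin with {1,2}.
1 →ε {0}; add 0.
ε-closure = {0,1,2}.

{0,1,2}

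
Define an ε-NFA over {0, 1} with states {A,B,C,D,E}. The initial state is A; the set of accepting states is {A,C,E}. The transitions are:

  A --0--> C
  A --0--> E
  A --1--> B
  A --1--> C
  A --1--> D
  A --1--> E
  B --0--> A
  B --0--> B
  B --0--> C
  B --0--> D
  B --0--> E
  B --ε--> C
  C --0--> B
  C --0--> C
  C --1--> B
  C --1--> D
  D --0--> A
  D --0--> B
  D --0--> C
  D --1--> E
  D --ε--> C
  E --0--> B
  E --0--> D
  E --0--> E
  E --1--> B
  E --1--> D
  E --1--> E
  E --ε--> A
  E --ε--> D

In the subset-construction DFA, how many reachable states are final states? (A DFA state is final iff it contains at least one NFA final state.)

Start state of the DFA: {A} (ε-closure of the NFA start).
{A} --0--> {A,C,D,E}  [new]
{A} --1--> {A,B,C,D,E}  [new]
{A,C,D,E} --0--> {A,B,C,D,E}  [seen]
{A,C,D,E} --1--> {A,B,C,D,E}  [seen]
{A,B,C,D,E} --0--> {A,B,C,D,E}  [seen]
{A,B,C,D,E} --1--> {A,B,C,D,E}  [seen]
Reachable DFA states: {A}, {A,C,D,E}, {A,B,C,D,E}.
Accepting DFA states (contain an NFA accepting state): {A}, {A,C,D,E}, {A,B,C,D,E}.

3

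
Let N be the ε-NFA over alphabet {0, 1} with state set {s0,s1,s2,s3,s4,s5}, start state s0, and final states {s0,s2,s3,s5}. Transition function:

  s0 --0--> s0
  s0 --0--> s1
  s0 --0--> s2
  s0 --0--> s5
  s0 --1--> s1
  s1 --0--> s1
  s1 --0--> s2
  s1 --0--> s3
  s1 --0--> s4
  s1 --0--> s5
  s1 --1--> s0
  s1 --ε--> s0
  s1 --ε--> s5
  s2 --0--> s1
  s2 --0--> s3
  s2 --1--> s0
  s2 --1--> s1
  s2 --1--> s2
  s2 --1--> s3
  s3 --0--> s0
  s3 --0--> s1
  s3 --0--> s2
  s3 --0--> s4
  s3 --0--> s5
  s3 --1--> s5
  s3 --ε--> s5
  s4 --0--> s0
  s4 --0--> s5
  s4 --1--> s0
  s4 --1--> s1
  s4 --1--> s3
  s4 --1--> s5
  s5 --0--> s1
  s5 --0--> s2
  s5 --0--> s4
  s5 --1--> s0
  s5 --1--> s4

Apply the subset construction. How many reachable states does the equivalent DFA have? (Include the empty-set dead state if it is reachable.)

Start state of the DFA: {s0} (ε-closure of the NFA start).
{s0} --0--> {s0,s1,s2,s5}  [new]
{s0} --1--> {s0,s1,s5}  [new]
{s0,s1,s2,s5} --0--> {s0,s1,s2,s3,s4,s5}  [new]
{s0,s1,s2,s5} --1--> {s0,s1,s2,s3,s4,s5}  [seen]
{s0,s1,s5} --0--> {s0,s1,s2,s3,s4,s5}  [seen]
{s0,s1,s5} --1--> {s0,s1,s4,s5}  [new]
{s0,s1,s2,s3,s4,s5} --0--> {s0,s1,s2,s3,s4,s5}  [seen]
{s0,s1,s2,s3,s4,s5} --1--> {s0,s1,s2,s3,s4,s5}  [seen]
{s0,s1,s4,s5} --0--> {s0,s1,s2,s3,s4,s5}  [seen]
{s0,s1,s4,s5} --1--> {s0,s1,s3,s4,s5}  [new]
{s0,s1,s3,s4,s5} --0--> {s0,s1,s2,s3,s4,s5}  [seen]
{s0,s1,s3,s4,s5} --1--> {s0,s1,s3,s4,s5}  [seen]
Reachable DFA states: {s0}, {s0,s1,s2,s5}, {s0,s1,s5}, {s0,s1,s2,s3,s4,s5}, {s0,s1,s4,s5}, {s0,s1,s3,s4,s5}.

6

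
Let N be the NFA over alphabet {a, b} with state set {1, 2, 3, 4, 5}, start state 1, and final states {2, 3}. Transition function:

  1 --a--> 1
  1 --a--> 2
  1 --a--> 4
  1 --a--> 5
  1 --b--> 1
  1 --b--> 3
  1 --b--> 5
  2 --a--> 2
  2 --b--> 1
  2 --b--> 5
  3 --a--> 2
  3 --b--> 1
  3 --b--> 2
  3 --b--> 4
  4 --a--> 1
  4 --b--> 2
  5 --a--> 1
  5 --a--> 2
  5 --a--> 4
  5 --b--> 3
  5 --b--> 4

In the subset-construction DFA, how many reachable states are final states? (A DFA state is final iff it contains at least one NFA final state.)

3

Start state of the DFA: {1}.
{1} --a--> {1, 2, 4, 5}  [new]
{1} --b--> {1, 3, 5}  [new]
{1, 2, 4, 5} --a--> {1, 2, 4, 5}  [seen]
{1, 2, 4, 5} --b--> {1, 2, 3, 4, 5}  [new]
{1, 3, 5} --a--> {1, 2, 4, 5}  [seen]
{1, 3, 5} --b--> {1, 2, 3, 4, 5}  [seen]
{1, 2, 3, 4, 5} --a--> {1, 2, 4, 5}  [seen]
{1, 2, 3, 4, 5} --b--> {1, 2, 3, 4, 5}  [seen]
Reachable DFA states: {1}, {1, 2, 4, 5}, {1, 3, 5}, {1, 2, 3, 4, 5}.
Accepting DFA states (contain an NFA accepting state): {1, 2, 4, 5}, {1, 3, 5}, {1, 2, 3, 4, 5}.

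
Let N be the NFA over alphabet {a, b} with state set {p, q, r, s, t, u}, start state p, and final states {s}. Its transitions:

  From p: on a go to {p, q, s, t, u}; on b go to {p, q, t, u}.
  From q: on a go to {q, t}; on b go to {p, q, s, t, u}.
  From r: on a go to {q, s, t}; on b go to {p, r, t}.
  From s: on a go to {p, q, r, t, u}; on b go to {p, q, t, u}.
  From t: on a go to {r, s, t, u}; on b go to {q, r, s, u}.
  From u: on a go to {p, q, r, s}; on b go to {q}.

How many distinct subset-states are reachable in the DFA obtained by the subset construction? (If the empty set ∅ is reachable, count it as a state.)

Start state of the DFA: {p}.
{p} --a--> {p, q, s, t, u}  [new]
{p} --b--> {p, q, t, u}  [new]
{p, q, s, t, u} --a--> {p, q, r, s, t, u}  [new]
{p, q, s, t, u} --b--> {p, q, r, s, t, u}  [seen]
{p, q, t, u} --a--> {p, q, r, s, t, u}  [seen]
{p, q, t, u} --b--> {p, q, r, s, t, u}  [seen]
{p, q, r, s, t, u} --a--> {p, q, r, s, t, u}  [seen]
{p, q, r, s, t, u} --b--> {p, q, r, s, t, u}  [seen]
Reachable DFA states: {p}, {p, q, s, t, u}, {p, q, t, u}, {p, q, r, s, t, u}.

4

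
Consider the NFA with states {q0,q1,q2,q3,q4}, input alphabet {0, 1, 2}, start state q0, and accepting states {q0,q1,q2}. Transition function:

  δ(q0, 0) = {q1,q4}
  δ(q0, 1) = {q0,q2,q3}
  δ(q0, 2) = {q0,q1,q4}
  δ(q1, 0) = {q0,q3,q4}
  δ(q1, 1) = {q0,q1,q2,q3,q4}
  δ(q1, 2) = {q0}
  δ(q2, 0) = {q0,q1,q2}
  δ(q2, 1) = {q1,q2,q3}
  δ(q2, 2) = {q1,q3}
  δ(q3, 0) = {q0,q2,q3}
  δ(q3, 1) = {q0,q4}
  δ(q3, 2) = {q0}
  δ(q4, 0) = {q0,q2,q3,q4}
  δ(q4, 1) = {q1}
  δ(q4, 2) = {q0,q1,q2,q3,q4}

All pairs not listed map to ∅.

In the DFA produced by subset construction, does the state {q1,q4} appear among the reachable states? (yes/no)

yes

Start state of the DFA: {q0}.
{q0} --0--> {q1,q4}  [new]
{q0} --1--> {q0,q2,q3}  [new]
{q0} --2--> {q0,q1,q4}  [new]
{q1,q4} --0--> {q0,q2,q3,q4}  [new]
{q1,q4} --1--> {q0,q1,q2,q3,q4}  [new]
{q1,q4} --2--> {q0,q1,q2,q3,q4}  [seen]
{q0,q2,q3} --0--> {q0,q1,q2,q3,q4}  [seen]
{q0,q2,q3} --1--> {q0,q1,q2,q3,q4}  [seen]
{q0,q2,q3} --2--> {q0,q1,q3,q4}  [new]
{q0,q1,q4} --0--> {q0,q1,q2,q3,q4}  [seen]
{q0,q1,q4} --1--> {q0,q1,q2,q3,q4}  [seen]
{q0,q1,q4} --2--> {q0,q1,q2,q3,q4}  [seen]
{q0,q2,q3,q4} --0--> {q0,q1,q2,q3,q4}  [seen]
{q0,q2,q3,q4} --1--> {q0,q1,q2,q3,q4}  [seen]
{q0,q2,q3,q4} --2--> {q0,q1,q2,q3,q4}  [seen]
{q0,q1,q2,q3,q4} --0--> {q0,q1,q2,q3,q4}  [seen]
{q0,q1,q2,q3,q4} --1--> {q0,q1,q2,q3,q4}  [seen]
{q0,q1,q2,q3,q4} --2--> {q0,q1,q2,q3,q4}  [seen]
{q0,q1,q3,q4} --0--> {q0,q1,q2,q3,q4}  [seen]
{q0,q1,q3,q4} --1--> {q0,q1,q2,q3,q4}  [seen]
{q0,q1,q3,q4} --2--> {q0,q1,q2,q3,q4}  [seen]
Reachable DFA states: {q0}, {q1,q4}, {q0,q2,q3}, {q0,q1,q4}, {q0,q2,q3,q4}, {q0,q1,q2,q3,q4}, {q0,q1,q3,q4}.
{q1,q4} is among them.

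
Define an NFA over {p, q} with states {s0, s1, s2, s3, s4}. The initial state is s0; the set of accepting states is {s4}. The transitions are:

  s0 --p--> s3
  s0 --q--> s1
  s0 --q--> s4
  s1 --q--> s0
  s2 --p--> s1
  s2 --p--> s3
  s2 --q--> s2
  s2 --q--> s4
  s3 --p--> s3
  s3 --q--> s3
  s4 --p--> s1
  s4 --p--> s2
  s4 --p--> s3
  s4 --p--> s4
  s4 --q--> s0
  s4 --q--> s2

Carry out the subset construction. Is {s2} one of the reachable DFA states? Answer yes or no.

no

Start state of the DFA: {s0}.
{s0} --p--> {s3}  [new]
{s0} --q--> {s1, s4}  [new]
{s3} --p--> {s3}  [seen]
{s3} --q--> {s3}  [seen]
{s1, s4} --p--> {s1, s2, s3, s4}  [new]
{s1, s4} --q--> {s0, s2}  [new]
{s1, s2, s3, s4} --p--> {s1, s2, s3, s4}  [seen]
{s1, s2, s3, s4} --q--> {s0, s2, s3, s4}  [new]
{s0, s2} --p--> {s1, s3}  [new]
{s0, s2} --q--> {s1, s2, s4}  [new]
{s0, s2, s3, s4} --p--> {s1, s2, s3, s4}  [seen]
{s0, s2, s3, s4} --q--> {s0, s1, s2, s3, s4}  [new]
{s1, s3} --p--> {s3}  [seen]
{s1, s3} --q--> {s0, s3}  [new]
{s1, s2, s4} --p--> {s1, s2, s3, s4}  [seen]
{s1, s2, s4} --q--> {s0, s2, s4}  [new]
{s0, s1, s2, s3, s4} --p--> {s1, s2, s3, s4}  [seen]
{s0, s1, s2, s3, s4} --q--> {s0, s1, s2, s3, s4}  [seen]
{s0, s3} --p--> {s3}  [seen]
{s0, s3} --q--> {s1, s3, s4}  [new]
{s0, s2, s4} --p--> {s1, s2, s3, s4}  [seen]
{s0, s2, s4} --q--> {s0, s1, s2, s4}  [new]
{s1, s3, s4} --p--> {s1, s2, s3, s4}  [seen]
{s1, s3, s4} --q--> {s0, s2, s3}  [new]
{s0, s1, s2, s4} --p--> {s1, s2, s3, s4}  [seen]
{s0, s1, s2, s4} --q--> {s0, s1, s2, s4}  [seen]
{s0, s2, s3} --p--> {s1, s3}  [seen]
{s0, s2, s3} --q--> {s1, s2, s3, s4}  [seen]
Reachable DFA states: {s0}, {s3}, {s1, s4}, {s1, s2, s3, s4}, {s0, s2}, {s0, s2, s3, s4}, {s1, s3}, {s1, s2, s4}, {s0, s1, s2, s3, s4}, {s0, s3}, {s0, s2, s4}, {s1, s3, s4}, {s0, s1, s2, s4}, {s0, s2, s3}.
{s2} is not among them.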